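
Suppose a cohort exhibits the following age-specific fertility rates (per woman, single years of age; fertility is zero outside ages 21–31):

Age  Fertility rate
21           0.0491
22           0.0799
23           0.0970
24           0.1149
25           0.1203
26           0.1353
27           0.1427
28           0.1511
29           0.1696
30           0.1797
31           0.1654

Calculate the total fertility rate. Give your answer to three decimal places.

Sum of ASFRs = 0.0491 + 0.0799 + 0.0970 + 0.1149 + 0.1203 + 0.1353 + 0.1427 + 0.1511 + 0.1696 + 0.1797 + 0.1654 = 1.4050
TFR = 1.405

1.405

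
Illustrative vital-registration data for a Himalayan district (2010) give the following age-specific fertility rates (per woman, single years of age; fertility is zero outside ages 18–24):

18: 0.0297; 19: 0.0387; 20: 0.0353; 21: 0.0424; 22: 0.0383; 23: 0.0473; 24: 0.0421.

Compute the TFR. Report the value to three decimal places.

Sum of ASFRs = 0.0297 + 0.0387 + 0.0353 + 0.0424 + 0.0383 + 0.0473 + 0.0421 = 0.2738
TFR = 0.2738

0.274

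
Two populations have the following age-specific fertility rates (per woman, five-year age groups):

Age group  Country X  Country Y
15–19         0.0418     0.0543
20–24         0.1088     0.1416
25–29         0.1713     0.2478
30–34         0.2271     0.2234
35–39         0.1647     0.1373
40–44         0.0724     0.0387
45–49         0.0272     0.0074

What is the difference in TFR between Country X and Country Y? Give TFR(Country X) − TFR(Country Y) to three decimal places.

Country X:
  Sum of ASFRs = 0.0418 + 0.1088 + 0.1713 + 0.2271 + 0.1647 + 0.0724 + 0.0272 = 0.8133
  TFR = 5 × 0.8133 = 4.0665
Country Y:
  Sum of ASFRs = 0.0543 + 0.1416 + 0.2478 + 0.2234 + 0.1373 + 0.0387 + 0.0074 = 0.8505
  TFR = 5 × 0.8505 = 4.2525
Difference = 4.0665 − 4.2525 = -0.186

-0.186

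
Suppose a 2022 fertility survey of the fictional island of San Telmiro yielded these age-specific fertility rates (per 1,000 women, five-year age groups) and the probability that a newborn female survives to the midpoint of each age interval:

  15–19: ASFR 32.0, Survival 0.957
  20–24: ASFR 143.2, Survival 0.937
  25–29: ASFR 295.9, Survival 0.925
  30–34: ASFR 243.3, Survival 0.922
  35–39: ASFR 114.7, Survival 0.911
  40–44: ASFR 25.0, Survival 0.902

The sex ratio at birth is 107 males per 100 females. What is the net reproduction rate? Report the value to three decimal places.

Proportion female at birth = 100 / (100 + 107) = 0.48309.
Weighting each age-specific rate by interval width and survival:
  15–19: 5 × 32.0/1000 × 0.957 = 0.15312
  20–24: 5 × 143.2/1000 × 0.937 = 0.67089
  25–29: 5 × 295.9/1000 × 0.925 = 1.36854
  30–34: 5 × 243.3/1000 × 0.922 = 1.12161
  35–39: 5 × 114.7/1000 × 0.911 = 0.52246
  40–44: 5 × 25.0/1000 × 0.902 = 0.11275
Sum = 3.94937
NRR = 0.48309 × 3.94937 = 1.90790

1.908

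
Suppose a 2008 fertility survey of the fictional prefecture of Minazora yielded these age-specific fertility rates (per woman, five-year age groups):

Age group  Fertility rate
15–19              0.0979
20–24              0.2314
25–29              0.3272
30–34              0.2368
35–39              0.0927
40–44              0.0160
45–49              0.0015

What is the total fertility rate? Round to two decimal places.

Sum of ASFRs = 0.0979 + 0.2314 + 0.3272 + 0.2368 + 0.0927 + 0.0160 + 0.0015 = 1.0035
TFR = 5 × 1.0035 = 5.0175

5.02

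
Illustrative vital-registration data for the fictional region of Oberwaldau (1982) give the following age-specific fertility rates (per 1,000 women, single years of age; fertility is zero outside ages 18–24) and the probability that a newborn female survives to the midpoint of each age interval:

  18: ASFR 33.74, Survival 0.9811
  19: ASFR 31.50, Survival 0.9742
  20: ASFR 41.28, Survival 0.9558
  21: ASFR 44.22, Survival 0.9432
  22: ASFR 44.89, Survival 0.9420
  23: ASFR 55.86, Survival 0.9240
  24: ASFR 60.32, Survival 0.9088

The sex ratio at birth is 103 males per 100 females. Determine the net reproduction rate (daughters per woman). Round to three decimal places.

0.145

Proportion female at birth = 100 / (100 + 103) = 0.49261.
Each age group contributes 1 × ASFR × survival:
  18: 1 × 33.74/1000 × 0.9811 = 0.03310
  19: 1 × 31.50/1000 × 0.9742 = 0.03069
  20: 1 × 41.28/1000 × 0.9558 = 0.03946
  21: 1 × 44.22/1000 × 0.9432 = 0.04171
  22: 1 × 44.89/1000 × 0.9420 = 0.04229
  23: 1 × 55.86/1000 × 0.9240 = 0.05161
  24: 1 × 60.32/1000 × 0.9088 = 0.05482
Sum = 0.29368
NRR = 0.49261 × 0.29368 = 0.14467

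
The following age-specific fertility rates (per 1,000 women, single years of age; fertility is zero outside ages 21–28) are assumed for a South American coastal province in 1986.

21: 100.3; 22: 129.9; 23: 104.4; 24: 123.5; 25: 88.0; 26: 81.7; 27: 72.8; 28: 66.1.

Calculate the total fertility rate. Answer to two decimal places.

0.77

Sum of ASFRs = 100.3 + 129.9 + 104.4 + 123.5 + 88.0 + 81.7 + 72.8 + 66.1 = 766.7
TFR = 766.7 / 1000 = 0.7667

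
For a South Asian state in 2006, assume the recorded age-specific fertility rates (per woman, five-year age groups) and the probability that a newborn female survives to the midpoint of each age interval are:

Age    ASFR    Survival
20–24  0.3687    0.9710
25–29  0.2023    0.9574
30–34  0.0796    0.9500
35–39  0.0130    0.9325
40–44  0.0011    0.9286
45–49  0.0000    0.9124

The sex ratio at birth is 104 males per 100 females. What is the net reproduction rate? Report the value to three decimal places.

Proportion female at birth = 100 / (100 + 104) = 0.49020.
Weighting each age-specific rate by interval width and survival:
  20–24: 5 × 0.3687 × 0.9710 = 1.79004
  25–29: 5 × 0.2023 × 0.9574 = 0.96841
  30–34: 5 × 0.0796 × 0.9500 = 0.37810
  35–39: 5 × 0.0130 × 0.9325 = 0.06061
  40–44: 5 × 0.0011 × 0.9286 = 0.00511
  45–49: 5 × 0.0000 × 0.9124 = 0.00000
Sum = 3.20227
NRR = 0.49020 × 3.20227 = 1.56975
With NRR above 1 the population is above replacement fertility.

1.570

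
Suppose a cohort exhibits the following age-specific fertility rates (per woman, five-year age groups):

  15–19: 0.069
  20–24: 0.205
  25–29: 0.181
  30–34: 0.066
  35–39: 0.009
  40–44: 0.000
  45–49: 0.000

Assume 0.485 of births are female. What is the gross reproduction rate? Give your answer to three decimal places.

Proportion female at birth = 0.485.
Sum of ASFRs = 0.069 + 0.205 + 0.181 + 0.066 + 0.009 + 0.000 + 0.000 = 0.530
TFR = 5 × 0.530 = 2.65
GRR = 0.485 × 2.65 = 1.28525

1.285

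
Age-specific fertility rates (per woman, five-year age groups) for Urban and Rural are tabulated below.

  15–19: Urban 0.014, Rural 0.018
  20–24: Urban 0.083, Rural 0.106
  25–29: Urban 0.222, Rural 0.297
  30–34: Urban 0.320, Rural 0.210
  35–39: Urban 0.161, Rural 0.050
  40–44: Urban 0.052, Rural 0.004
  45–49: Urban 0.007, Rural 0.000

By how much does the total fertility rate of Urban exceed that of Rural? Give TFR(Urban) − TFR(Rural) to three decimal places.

Urban:
  Sum of ASFRs = 0.014 + 0.083 + 0.222 + 0.320 + 0.161 + 0.052 + 0.007 = 0.859
  TFR = 5 × 0.859 = 4.295
Rural:
  Sum of ASFRs = 0.018 + 0.106 + 0.297 + 0.210 + 0.050 + 0.004 + 0.000 = 0.685
  TFR = 5 × 0.685 = 3.425
Difference = 4.295 − 3.425 = 0.87

0.870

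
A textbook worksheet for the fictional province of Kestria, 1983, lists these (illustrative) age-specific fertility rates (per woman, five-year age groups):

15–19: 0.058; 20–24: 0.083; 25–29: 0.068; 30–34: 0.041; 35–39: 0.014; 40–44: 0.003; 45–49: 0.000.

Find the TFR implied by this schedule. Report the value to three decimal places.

1.335

Sum of ASFRs = 0.058 + 0.083 + 0.068 + 0.041 + 0.014 + 0.003 + 0.000 = 0.267
TFR = 5 × 0.267 = 1.335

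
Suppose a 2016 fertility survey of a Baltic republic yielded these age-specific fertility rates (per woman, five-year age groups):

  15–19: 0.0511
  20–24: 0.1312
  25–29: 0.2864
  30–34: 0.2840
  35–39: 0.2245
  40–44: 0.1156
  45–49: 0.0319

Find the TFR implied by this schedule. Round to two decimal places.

5.62

Sum of ASFRs = 0.0511 + 0.1312 + 0.2864 + 0.2840 + 0.2245 + 0.1156 + 0.0319 = 1.1247
TFR = 5 × 1.1247 = 5.6235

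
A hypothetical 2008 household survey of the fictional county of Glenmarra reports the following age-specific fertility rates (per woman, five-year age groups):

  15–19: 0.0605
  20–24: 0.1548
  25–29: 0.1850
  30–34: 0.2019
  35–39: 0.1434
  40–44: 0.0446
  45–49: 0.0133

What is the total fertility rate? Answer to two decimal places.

4.02

Sum of ASFRs = 0.0605 + 0.1548 + 0.1850 + 0.2019 + 0.1434 + 0.0446 + 0.0133 = 0.8035
TFR = 5 × 0.8035 = 4.0175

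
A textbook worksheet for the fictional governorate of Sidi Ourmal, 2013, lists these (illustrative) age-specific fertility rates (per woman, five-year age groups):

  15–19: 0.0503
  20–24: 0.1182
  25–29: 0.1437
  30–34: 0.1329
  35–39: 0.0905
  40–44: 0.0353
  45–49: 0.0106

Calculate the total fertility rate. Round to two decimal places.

Sum of ASFRs = 0.0503 + 0.1182 + 0.1437 + 0.1329 + 0.0905 + 0.0353 + 0.0106 = 0.5815
TFR = 5 × 0.5815 = 2.9075

2.91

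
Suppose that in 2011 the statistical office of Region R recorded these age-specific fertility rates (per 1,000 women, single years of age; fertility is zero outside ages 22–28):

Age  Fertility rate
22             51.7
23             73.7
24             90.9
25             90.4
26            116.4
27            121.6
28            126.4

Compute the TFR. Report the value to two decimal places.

Sum of ASFRs = 51.7 + 73.7 + 90.9 + 90.4 + 116.4 + 121.6 + 126.4 = 671.1
TFR = 671.1 / 1000 = 0.6711

0.67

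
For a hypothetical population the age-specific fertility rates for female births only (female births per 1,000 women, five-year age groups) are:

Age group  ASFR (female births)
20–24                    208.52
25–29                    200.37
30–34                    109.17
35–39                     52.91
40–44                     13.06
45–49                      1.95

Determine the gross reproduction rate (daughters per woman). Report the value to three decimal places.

Sum of female ASFRs = 208.52 + 200.37 + 109.17 + 52.91 + 13.06 + 1.95 = 585.98
GRR = 5 × 585.98 / 1000 = 2.9299

2.930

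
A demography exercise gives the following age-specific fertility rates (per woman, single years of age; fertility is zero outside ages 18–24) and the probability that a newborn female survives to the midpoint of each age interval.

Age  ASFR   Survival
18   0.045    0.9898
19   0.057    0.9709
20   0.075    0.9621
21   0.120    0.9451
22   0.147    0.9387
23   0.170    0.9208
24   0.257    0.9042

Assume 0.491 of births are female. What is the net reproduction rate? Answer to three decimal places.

Proportion female at birth = 0.491.
Weighting each age-specific rate by interval width and survival:
  18: 1 × 0.045 × 0.9898 = 0.04454
  19: 1 × 0.057 × 0.9709 = 0.05534
  20: 1 × 0.075 × 0.9621 = 0.07216
  21: 1 × 0.120 × 0.9451 = 0.11341
  22: 1 × 0.147 × 0.9387 = 0.13799
  23: 1 × 0.170 × 0.9208 = 0.15654
  24: 1 × 0.257 × 0.9042 = 0.23238
Sum = 0.81236
NRR = 0.491 × 0.81236 = 0.39887
An NRR under 1 implies long-run decline under these rates.

0.399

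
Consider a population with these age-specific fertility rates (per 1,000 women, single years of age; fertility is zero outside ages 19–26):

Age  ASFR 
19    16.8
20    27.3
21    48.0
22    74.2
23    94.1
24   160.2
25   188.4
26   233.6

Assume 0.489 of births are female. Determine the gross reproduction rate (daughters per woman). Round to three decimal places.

0.412

Proportion female at birth = 0.489.
Sum of ASFRs = 16.8 + 27.3 + 48.0 + 74.2 + 94.1 + 160.2 + 188.4 + 233.6 = 842.6
TFR = 842.6 / 1000 = 0.8426
GRR = 0.489 × 0.8426 = 0.41203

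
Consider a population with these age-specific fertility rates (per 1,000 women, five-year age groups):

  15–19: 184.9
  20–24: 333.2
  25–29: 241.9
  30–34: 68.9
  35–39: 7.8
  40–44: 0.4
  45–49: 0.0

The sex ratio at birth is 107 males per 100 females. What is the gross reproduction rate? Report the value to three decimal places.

Proportion female at birth = 100 / (100 + 107) = 0.48309.
Sum of ASFRs = 184.9 + 333.2 + 241.9 + 68.9 + 7.8 + 0.4 + 0.0 = 837.1
TFR = 5 × 837.1 / 1000 = 4.1855
GRR = 0.48309 × 4.1855 = 2.02197

2.022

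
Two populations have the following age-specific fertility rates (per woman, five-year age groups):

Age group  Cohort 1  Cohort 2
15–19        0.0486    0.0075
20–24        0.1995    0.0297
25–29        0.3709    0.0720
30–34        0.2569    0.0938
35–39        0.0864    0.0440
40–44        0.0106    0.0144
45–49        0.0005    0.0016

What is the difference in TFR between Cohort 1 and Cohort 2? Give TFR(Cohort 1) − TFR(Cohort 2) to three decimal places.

Cohort 1:
  Sum of ASFRs = 0.0486 + 0.1995 + 0.3709 + 0.2569 + 0.0864 + 0.0106 + 0.0005 = 0.9734
  TFR = 5 × 0.9734 = 4.867
Cohort 2:
  Sum of ASFRs = 0.0075 + 0.0297 + 0.0720 + 0.0938 + 0.0440 + 0.0144 + 0.0016 = 0.2630
  TFR = 5 × 0.2630 = 1.315
Difference = 4.867 − 1.315 = 3.552

3.552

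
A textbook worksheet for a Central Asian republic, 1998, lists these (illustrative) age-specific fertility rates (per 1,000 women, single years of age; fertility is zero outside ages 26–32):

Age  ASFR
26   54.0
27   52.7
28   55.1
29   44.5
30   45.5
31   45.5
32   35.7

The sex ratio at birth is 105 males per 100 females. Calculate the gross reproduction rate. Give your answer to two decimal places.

Proportion female at birth = 100 / (100 + 105) = 0.48780.
Sum of ASFRs = 54.0 + 52.7 + 55.1 + 44.5 + 45.5 + 45.5 + 35.7 = 333.0
TFR = 333.0 / 1000 = 0.333
GRR = 0.48780 × 0.333 = 0.16244

0.16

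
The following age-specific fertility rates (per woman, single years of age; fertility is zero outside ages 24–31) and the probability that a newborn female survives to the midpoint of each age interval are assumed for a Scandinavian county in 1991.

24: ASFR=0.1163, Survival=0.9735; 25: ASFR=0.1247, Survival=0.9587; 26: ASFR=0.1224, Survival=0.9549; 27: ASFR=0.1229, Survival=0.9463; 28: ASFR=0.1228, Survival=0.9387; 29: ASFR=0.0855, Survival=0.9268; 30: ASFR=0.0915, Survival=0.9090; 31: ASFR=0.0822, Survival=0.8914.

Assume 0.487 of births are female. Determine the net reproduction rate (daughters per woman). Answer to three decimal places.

0.398

Proportion female at birth = 0.487.
Weighting each age-specific rate by interval width and survival:
  24: 1 × 0.1163 × 0.9735 = 0.11322
  25: 1 × 0.1247 × 0.9587 = 0.11955
  26: 1 × 0.1224 × 0.9549 = 0.11688
  27: 1 × 0.1229 × 0.9463 = 0.11630
  28: 1 × 0.1228 × 0.9387 = 0.11527
  29: 1 × 0.0855 × 0.9268 = 0.07924
  30: 1 × 0.0915 × 0.9090 = 0.08317
  31: 1 × 0.0822 × 0.8914 = 0.07327
Sum = 0.81690
NRR = 0.487 × 0.81690 = 0.39783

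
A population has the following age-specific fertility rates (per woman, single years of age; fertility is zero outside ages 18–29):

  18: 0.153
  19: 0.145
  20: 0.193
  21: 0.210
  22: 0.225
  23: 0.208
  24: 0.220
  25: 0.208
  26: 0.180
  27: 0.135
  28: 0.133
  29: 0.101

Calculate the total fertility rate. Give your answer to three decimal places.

Sum of ASFRs = 0.153 + 0.145 + 0.193 + 0.210 + 0.225 + 0.208 + 0.220 + 0.208 + 0.180 + 0.135 + 0.133 + 0.101 = 2.111
TFR = 2.111

2.111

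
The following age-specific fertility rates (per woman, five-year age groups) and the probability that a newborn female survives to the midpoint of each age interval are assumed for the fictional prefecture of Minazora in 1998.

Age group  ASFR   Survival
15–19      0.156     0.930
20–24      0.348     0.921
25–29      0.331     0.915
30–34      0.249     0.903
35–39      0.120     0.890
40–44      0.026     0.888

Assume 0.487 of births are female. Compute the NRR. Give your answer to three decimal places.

2.735

Proportion female at birth = 0.487.
Survival-weighted fertility by age (5·fₓ·Sₓ):
  15–19: 5 × 0.156 × 0.930 = 0.72540
  20–24: 5 × 0.348 × 0.921 = 1.60254
  25–29: 5 × 0.331 × 0.915 = 1.51433
  30–34: 5 × 0.249 × 0.903 = 1.12424
  35–39: 5 × 0.120 × 0.890 = 0.53400
  40–44: 5 × 0.026 × 0.888 = 0.11544
Sum = 5.61595
NRR = 0.487 × 5.61595 = 2.73497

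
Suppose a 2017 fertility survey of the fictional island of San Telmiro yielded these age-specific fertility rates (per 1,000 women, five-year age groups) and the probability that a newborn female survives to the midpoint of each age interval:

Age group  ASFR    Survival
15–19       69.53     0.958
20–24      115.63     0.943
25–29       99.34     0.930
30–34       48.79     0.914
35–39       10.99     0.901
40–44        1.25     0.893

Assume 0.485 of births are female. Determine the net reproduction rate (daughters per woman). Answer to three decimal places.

Proportion female at birth = 0.485.
Survival-weighted fertility by age (5·fₓ·Sₓ):
  15–19: 5 × 69.53/1000 × 0.958 = 0.33305
  20–24: 5 × 115.63/1000 × 0.943 = 0.54520
  25–29: 5 × 99.34/1000 × 0.930 = 0.46193
  30–34: 5 × 48.79/1000 × 0.914 = 0.22297
  35–39: 5 × 10.99/1000 × 0.901 = 0.04951
  40–44: 5 × 1.25/1000 × 0.893 = 0.00558
Sum = 1.61824
NRR = 0.485 × 1.61824 = 0.78485

0.785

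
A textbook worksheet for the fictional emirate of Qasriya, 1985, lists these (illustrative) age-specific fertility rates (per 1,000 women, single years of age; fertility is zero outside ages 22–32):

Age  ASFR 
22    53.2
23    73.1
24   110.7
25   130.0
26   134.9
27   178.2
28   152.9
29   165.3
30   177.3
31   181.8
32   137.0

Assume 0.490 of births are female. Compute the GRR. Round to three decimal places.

0.732

Proportion female at birth = 0.490.
Sum of ASFRs = 53.2 + 73.1 + 110.7 + 130.0 + 134.9 + 178.2 + 152.9 + 165.3 + 177.3 + 181.8 + 137.0 = 1494.4
TFR = 1494.4 / 1000 = 1.4944
GRR = 0.490 × 1.4944 = 0.73226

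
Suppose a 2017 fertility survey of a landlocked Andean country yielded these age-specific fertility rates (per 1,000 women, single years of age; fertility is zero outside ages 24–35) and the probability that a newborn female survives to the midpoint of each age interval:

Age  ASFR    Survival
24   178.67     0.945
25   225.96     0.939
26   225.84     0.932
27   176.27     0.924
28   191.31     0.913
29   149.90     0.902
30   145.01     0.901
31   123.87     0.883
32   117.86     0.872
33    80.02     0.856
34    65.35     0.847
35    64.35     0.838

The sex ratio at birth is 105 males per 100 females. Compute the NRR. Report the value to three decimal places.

0.773

Proportion female at birth = 100 / (100 + 105) = 0.48780.
Each age group contributes 1 × ASFR × survival:
  24: 1 × 178.67/1000 × 0.945 = 0.16884
  25: 1 × 225.96/1000 × 0.939 = 0.21218
  26: 1 × 225.84/1000 × 0.932 = 0.21048
  27: 1 × 176.27/1000 × 0.924 = 0.16287
  28: 1 × 191.31/1000 × 0.913 = 0.17467
  29: 1 × 149.90/1000 × 0.902 = 0.13521
  30: 1 × 145.01/1000 × 0.901 = 0.13065
  31: 1 × 123.87/1000 × 0.883 = 0.10938
  32: 1 × 117.86/1000 × 0.872 = 0.10277
  33: 1 × 80.02/1000 × 0.856 = 0.06850
  34: 1 × 65.35/1000 × 0.847 = 0.05535
  35: 1 × 64.35/1000 × 0.838 = 0.05393
Sum = 1.58483
NRR = 0.48780 × 1.58483 = 0.77308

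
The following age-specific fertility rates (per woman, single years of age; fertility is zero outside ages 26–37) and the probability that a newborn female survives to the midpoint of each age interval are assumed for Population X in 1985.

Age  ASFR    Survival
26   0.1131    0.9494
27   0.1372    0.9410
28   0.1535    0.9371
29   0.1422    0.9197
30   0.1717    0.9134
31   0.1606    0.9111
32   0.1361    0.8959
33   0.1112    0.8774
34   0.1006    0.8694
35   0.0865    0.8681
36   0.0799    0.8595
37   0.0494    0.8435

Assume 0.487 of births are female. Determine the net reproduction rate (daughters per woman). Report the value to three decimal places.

Proportion female at birth = 0.487.
Weighting each age-specific rate by interval width and survival:
  26: 1 × 0.1131 × 0.9494 = 0.10738
  27: 1 × 0.1372 × 0.9410 = 0.12911
  28: 1 × 0.1535 × 0.9371 = 0.14384
  29: 1 × 0.1422 × 0.9197 = 0.13078
  30: 1 × 0.1717 × 0.9134 = 0.15683
  31: 1 × 0.1606 × 0.9111 = 0.14632
  32: 1 × 0.1361 × 0.8959 = 0.12193
  33: 1 × 0.1112 × 0.8774 = 0.09757
  34: 1 × 0.1006 × 0.8694 = 0.08746
  35: 1 × 0.0865 × 0.8681 = 0.07509
  36: 1 × 0.0799 × 0.8595 = 0.06867
  37: 1 × 0.0494 × 0.8435 = 0.04167
Sum = 1.30665
NRR = 0.487 × 1.30665 = 0.63634
An NRR under 1 implies long-run decline under these rates.

0.636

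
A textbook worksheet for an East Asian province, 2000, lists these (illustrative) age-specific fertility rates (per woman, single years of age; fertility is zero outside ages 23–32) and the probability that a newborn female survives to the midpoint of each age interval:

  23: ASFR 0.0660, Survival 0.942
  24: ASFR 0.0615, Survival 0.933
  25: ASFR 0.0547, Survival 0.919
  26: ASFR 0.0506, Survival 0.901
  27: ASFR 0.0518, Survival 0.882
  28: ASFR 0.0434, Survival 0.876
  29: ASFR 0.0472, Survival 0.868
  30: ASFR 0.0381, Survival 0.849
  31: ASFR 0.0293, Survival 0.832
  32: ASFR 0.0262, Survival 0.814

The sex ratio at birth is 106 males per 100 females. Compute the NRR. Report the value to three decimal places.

Proportion female at birth = 100 / (100 + 106) = 0.48544.
Survival-weighted fertility by age (1·fₓ·Sₓ):
  23: 1 × 0.0660 × 0.942 = 0.06217
  24: 1 × 0.0615 × 0.933 = 0.05738
  25: 1 × 0.0547 × 0.919 = 0.05027
  26: 1 × 0.0506 × 0.901 = 0.04559
  27: 1 × 0.0518 × 0.882 = 0.04569
  28: 1 × 0.0434 × 0.876 = 0.03802
  29: 1 × 0.0472 × 0.868 = 0.04097
  30: 1 × 0.0381 × 0.849 = 0.03235
  31: 1 × 0.0293 × 0.832 = 0.02438
  32: 1 × 0.0262 × 0.814 = 0.02133
Sum = 0.41815
NRR = 0.48544 × 0.41815 = 0.20299

0.203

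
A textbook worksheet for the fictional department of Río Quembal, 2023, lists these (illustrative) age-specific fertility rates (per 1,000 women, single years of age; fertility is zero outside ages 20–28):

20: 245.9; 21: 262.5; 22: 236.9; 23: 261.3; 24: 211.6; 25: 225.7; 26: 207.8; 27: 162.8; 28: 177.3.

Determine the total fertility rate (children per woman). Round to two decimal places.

Sum of ASFRs = 245.9 + 262.5 + 236.9 + 261.3 + 211.6 + 225.7 + 207.8 + 162.8 + 177.3 = 1991.8
TFR = 1991.8 / 1000 = 1.9918

1.99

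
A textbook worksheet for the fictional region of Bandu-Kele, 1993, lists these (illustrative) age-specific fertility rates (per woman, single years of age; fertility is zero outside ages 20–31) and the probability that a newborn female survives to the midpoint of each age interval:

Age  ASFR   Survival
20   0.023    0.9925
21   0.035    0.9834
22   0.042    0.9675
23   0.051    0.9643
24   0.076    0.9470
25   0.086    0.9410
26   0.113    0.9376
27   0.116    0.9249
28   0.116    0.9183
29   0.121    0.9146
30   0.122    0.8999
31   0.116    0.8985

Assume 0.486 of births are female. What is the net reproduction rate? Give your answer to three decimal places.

0.459

Proportion female at birth = 0.486.
Per-age-group product (1 × ASFR × survival probability):
  20: 1 × 0.023 × 0.9925 = 0.02283
  21: 1 × 0.035 × 0.9834 = 0.03442
  22: 1 × 0.042 × 0.9675 = 0.04064
  23: 1 × 0.051 × 0.9643 = 0.04918
  24: 1 × 0.076 × 0.9470 = 0.07197
  25: 1 × 0.086 × 0.9410 = 0.08093
  26: 1 × 0.113 × 0.9376 = 0.10595
  27: 1 × 0.116 × 0.9249 = 0.10729
  28: 1 × 0.116 × 0.9183 = 0.10652
  29: 1 × 0.121 × 0.9146 = 0.11067
  30: 1 × 0.122 × 0.8999 = 0.10979
  31: 1 × 0.116 × 0.8985 = 0.10423
Sum = 0.94442
NRR = 0.486 × 0.94442 = 0.45899
With NRR below 1 the population is below replacement fertility.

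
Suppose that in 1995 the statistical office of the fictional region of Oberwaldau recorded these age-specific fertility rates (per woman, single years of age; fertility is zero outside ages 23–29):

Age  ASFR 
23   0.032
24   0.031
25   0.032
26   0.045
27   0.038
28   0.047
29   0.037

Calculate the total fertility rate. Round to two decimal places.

Sum of ASFRs = 0.032 + 0.031 + 0.032 + 0.045 + 0.038 + 0.047 + 0.037 = 0.262
TFR = 0.262

0.26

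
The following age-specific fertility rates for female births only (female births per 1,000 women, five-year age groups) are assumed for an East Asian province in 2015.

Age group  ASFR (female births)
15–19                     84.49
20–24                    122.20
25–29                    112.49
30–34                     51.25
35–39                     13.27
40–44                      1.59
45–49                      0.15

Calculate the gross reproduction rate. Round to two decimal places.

1.93

Sum of female ASFRs = 84.49 + 122.20 + 112.49 + 51.25 + 13.27 + 1.59 + 0.15 = 385.44
GRR = 5 × 385.44 / 1000 = 1.9272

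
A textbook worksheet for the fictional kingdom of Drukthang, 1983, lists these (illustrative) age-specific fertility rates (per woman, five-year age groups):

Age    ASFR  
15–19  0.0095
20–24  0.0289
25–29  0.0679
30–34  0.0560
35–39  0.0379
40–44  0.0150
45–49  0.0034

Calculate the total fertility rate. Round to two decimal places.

Sum of ASFRs = 0.0095 + 0.0289 + 0.0679 + 0.0560 + 0.0379 + 0.0150 + 0.0034 = 0.2186
TFR = 5 × 0.2186 = 1.093

1.09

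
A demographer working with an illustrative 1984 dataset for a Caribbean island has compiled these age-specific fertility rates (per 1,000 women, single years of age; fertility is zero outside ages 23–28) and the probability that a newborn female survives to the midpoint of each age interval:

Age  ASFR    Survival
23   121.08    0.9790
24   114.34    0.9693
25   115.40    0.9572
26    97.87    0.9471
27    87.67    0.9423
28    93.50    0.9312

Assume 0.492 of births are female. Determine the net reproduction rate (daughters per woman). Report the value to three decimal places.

Proportion female at birth = 0.492.
Per-age-group product (1 × ASFR × survival probability):
  23: 1 × 121.08/1000 × 0.9790 = 0.11854
  24: 1 × 114.34/1000 × 0.9693 = 0.11083
  25: 1 × 115.40/1000 × 0.9572 = 0.11046
  26: 1 × 97.87/1000 × 0.9471 = 0.09269
  27: 1 × 87.67/1000 × 0.9423 = 0.08261
  28: 1 × 93.50/1000 × 0.9312 = 0.08707
Sum = 0.60220
NRR = 0.492 × 0.60220 = 0.29628
With NRR below 1 the population is below replacement fertility.

0.296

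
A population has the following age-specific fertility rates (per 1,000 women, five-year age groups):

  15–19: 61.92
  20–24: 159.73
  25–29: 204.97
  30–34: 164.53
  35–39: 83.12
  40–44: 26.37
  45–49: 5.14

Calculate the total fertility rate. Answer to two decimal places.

Sum of ASFRs = 61.92 + 159.73 + 204.97 + 164.53 + 83.12 + 26.37 + 5.14 = 705.78
TFR = 5 × 705.78 / 1000 = 3.5289

3.53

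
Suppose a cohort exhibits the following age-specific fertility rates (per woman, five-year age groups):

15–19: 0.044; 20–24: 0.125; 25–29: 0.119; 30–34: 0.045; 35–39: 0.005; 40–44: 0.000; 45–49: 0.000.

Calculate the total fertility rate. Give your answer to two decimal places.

1.69

Sum of ASFRs = 0.044 + 0.125 + 0.119 + 0.045 + 0.005 + 0.000 + 0.000 = 0.338
TFR = 5 × 0.338 = 1.69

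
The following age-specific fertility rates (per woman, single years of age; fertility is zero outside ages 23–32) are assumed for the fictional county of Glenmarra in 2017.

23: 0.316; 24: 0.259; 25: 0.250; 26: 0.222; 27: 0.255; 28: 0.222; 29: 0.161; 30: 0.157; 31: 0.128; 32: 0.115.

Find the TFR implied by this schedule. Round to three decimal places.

Sum of ASFRs = 0.316 + 0.259 + 0.250 + 0.222 + 0.255 + 0.222 + 0.161 + 0.157 + 0.128 + 0.115 = 2.085
TFR = 2.085

2.085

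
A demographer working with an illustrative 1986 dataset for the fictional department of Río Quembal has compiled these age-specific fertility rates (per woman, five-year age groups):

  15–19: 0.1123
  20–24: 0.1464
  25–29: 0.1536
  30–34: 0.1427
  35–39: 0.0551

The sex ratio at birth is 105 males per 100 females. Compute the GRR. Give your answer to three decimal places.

Proportion female at birth = 100 / (100 + 105) = 0.48780.
Sum of ASFRs = 0.1123 + 0.1464 + 0.1536 + 0.1427 + 0.0551 = 0.6101
TFR = 5 × 0.6101 = 3.0505
GRR = 0.48780 × 3.0505 = 1.48803

1.488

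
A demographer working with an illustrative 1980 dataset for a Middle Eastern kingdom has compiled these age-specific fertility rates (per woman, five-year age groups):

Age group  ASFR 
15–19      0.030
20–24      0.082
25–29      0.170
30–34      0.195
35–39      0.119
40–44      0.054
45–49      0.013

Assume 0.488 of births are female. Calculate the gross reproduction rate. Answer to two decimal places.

Proportion female at birth = 0.488.
Sum of ASFRs = 0.030 + 0.082 + 0.170 + 0.195 + 0.119 + 0.054 + 0.013 = 0.663
TFR = 5 × 0.663 = 3.315
GRR = 0.488 × 3.315 = 1.61772

1.62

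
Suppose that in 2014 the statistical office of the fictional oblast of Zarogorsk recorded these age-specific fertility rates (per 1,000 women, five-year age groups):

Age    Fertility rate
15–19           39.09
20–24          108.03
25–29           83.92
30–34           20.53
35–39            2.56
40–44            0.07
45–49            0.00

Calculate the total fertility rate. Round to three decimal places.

Sum of ASFRs = 39.09 + 108.03 + 83.92 + 20.53 + 2.56 + 0.07 + 0.00 = 254.20
TFR = 5 × 254.20 / 1000 = 1.271

1.271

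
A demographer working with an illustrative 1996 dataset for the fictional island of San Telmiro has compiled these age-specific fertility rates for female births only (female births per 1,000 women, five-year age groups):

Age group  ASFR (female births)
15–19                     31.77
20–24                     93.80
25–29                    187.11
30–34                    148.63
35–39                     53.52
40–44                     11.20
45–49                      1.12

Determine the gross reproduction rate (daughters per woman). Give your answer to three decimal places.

Sum of female ASFRs = 31.77 + 93.80 + 187.11 + 148.63 + 53.52 + 11.20 + 1.12 = 527.15
GRR = 5 × 527.15 / 1000 = 2.63575

2.636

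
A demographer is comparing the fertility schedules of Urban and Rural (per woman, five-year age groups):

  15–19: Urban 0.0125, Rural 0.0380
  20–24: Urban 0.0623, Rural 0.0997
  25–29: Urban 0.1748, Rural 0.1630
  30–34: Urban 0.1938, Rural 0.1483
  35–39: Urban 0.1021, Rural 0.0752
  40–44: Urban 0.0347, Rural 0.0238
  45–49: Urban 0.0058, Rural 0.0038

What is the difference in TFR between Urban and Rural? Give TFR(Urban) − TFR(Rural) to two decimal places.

0.17

Urban:
  Sum of ASFRs = 0.0125 + 0.0623 + 0.1748 + 0.1938 + 0.1021 + 0.0347 + 0.0058 = 0.5860
  TFR = 5 × 0.5860 = 2.93
Rural:
  Sum of ASFRs = 0.0380 + 0.0997 + 0.1630 + 0.1483 + 0.0752 + 0.0238 + 0.0038 = 0.5518
  TFR = 5 × 0.5518 = 2.759
Difference = 2.93 − 2.759 = 0.171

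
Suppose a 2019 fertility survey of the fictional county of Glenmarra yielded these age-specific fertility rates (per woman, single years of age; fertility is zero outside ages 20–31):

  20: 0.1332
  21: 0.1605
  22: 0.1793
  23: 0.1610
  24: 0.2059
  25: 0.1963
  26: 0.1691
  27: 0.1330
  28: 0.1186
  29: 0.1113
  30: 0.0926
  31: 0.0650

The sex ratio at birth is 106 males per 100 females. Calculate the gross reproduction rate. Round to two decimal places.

Proportion female at birth = 100 / (100 + 106) = 0.48544.
Sum of ASFRs = 0.1332 + 0.1605 + 0.1793 + 0.1610 + 0.2059 + 0.1963 + 0.1691 + 0.1330 + 0.1186 + 0.1113 + 0.0926 + 0.0650 = 1.7258
TFR = 1.7258
GRR = 0.48544 × 1.7258 = 0.83777

0.84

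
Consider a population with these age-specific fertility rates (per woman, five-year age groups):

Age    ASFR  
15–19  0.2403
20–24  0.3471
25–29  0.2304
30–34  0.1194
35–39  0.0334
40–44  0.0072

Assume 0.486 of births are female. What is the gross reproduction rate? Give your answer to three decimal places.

2.376

Proportion female at birth = 0.486.
Sum of ASFRs = 0.2403 + 0.3471 + 0.2304 + 0.1194 + 0.0334 + 0.0072 = 0.9778
TFR = 5 × 0.9778 = 4.889
GRR = 0.486 × 4.889 = 2.37605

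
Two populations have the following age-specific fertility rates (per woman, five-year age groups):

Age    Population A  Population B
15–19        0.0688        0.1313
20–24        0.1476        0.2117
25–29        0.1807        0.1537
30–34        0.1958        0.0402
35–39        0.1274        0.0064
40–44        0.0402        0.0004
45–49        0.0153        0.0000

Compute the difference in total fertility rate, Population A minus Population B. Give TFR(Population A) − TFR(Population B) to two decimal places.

1.16

Population A:
  Sum of ASFRs = 0.0688 + 0.1476 + 0.1807 + 0.1958 + 0.1274 + 0.0402 + 0.0153 = 0.7758
  TFR = 5 × 0.7758 = 3.879
Population B:
  Sum of ASFRs = 0.1313 + 0.2117 + 0.1537 + 0.0402 + 0.0064 + 0.0004 + 0.0000 = 0.5437
  TFR = 5 × 0.5437 = 2.7185
Difference = 3.879 − 2.7185 = 1.1605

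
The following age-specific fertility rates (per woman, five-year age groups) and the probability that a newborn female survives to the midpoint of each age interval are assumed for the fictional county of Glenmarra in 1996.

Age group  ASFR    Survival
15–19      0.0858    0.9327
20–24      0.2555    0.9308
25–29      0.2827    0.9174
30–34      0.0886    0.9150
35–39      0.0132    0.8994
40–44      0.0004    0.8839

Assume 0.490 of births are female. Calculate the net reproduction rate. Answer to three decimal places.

Proportion female at birth = 0.490.
Each age group contributes 5 × ASFR × survival:
  15–19: 5 × 0.0858 × 0.9327 = 0.40013
  20–24: 5 × 0.2555 × 0.9308 = 1.18910
  25–29: 5 × 0.2827 × 0.9174 = 1.29674
  30–34: 5 × 0.0886 × 0.9150 = 0.40535
  35–39: 5 × 0.0132 × 0.8994 = 0.05936
  40–44: 5 × 0.0004 × 0.8839 = 0.00177
Sum = 3.35245
NRR = 0.490 × 3.35245 = 1.64270

1.643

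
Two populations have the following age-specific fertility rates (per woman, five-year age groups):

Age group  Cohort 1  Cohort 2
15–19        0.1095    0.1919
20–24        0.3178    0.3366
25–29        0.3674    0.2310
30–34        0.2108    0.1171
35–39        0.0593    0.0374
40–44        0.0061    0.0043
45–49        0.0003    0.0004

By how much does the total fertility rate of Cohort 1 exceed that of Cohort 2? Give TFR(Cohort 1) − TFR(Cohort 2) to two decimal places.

0.76

Cohort 1:
  Sum of ASFRs = 0.1095 + 0.3178 + 0.3674 + 0.2108 + 0.0593 + 0.0061 + 0.0003 = 1.0712
  TFR = 5 × 1.0712 = 5.356
Cohort 2:
  Sum of ASFRs = 0.1919 + 0.3366 + 0.2310 + 0.1171 + 0.0374 + 0.0043 + 0.0004 = 0.9187
  TFR = 5 × 0.9187 = 4.5935
Difference = 5.356 − 4.5935 = 0.7625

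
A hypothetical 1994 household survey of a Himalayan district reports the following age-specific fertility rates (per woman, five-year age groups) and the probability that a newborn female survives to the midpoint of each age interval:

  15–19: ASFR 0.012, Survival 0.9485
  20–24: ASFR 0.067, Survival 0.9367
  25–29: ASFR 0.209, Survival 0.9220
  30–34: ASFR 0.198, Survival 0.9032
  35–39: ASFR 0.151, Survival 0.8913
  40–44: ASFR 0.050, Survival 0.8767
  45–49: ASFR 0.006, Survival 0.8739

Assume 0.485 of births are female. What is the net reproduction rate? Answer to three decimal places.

1.526

Proportion female at birth = 0.485.
Weighting each age-specific rate by interval width and survival:
  15–19: 5 × 0.012 × 0.9485 = 0.05691
  20–24: 5 × 0.067 × 0.9367 = 0.31379
  25–29: 5 × 0.209 × 0.9220 = 0.96349
  30–34: 5 × 0.198 × 0.9032 = 0.89417
  35–39: 5 × 0.151 × 0.8913 = 0.67293
  40–44: 5 × 0.050 × 0.8767 = 0.21918
  45–49: 5 × 0.006 × 0.8739 = 0.02622
Sum = 3.14669
NRR = 0.485 × 3.14669 = 1.52614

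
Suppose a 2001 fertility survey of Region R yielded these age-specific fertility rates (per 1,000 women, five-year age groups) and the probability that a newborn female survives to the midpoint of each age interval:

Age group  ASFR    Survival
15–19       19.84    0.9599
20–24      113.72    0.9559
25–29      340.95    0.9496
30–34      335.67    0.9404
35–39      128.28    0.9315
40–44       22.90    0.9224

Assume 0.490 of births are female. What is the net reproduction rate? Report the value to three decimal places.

Proportion female at birth = 0.490.
Weighting each age-specific rate by interval width and survival:
  15–19: 5 × 19.84/1000 × 0.9599 = 0.09522
  20–24: 5 × 113.72/1000 × 0.9559 = 0.54352
  25–29: 5 × 340.95/1000 × 0.9496 = 1.61883
  30–34: 5 × 335.67/1000 × 0.9404 = 1.57832
  35–39: 5 × 128.28/1000 × 0.9315 = 0.59746
  40–44: 5 × 22.90/1000 × 0.9224 = 0.10561
Sum = 4.53896
NRR = 0.490 × 4.53896 = 2.22409
With NRR above 1 the population is above replacement fertility.

2.224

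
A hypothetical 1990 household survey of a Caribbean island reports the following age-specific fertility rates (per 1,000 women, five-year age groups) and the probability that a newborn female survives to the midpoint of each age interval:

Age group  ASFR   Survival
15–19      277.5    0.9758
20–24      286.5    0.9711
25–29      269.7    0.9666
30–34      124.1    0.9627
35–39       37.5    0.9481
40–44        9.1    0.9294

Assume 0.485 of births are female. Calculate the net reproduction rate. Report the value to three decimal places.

2.360

Proportion female at birth = 0.485.
Survival-weighted fertility by age (5·fₓ·Sₓ):
  15–19: 5 × 277.5/1000 × 0.9758 = 1.35392
  20–24: 5 × 286.5/1000 × 0.9711 = 1.39110
  25–29: 5 × 269.7/1000 × 0.9666 = 1.30346
  30–34: 5 × 124.1/1000 × 0.9627 = 0.59736
  35–39: 5 × 37.5/1000 × 0.9481 = 0.17777
  40–44: 5 × 9.1/1000 × 0.9294 = 0.04229
Sum = 4.86590
NRR = 0.485 × 4.86590 = 2.35996
With NRR above 1 the population is above replacement fertility.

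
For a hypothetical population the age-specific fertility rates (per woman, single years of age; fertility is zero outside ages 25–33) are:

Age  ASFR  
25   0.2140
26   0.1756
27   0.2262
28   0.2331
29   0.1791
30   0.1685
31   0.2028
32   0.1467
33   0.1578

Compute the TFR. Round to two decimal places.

1.70

Sum of ASFRs = 0.2140 + 0.1756 + 0.2262 + 0.2331 + 0.1791 + 0.1685 + 0.2028 + 0.1467 + 0.1578 = 1.7038
TFR = 1.7038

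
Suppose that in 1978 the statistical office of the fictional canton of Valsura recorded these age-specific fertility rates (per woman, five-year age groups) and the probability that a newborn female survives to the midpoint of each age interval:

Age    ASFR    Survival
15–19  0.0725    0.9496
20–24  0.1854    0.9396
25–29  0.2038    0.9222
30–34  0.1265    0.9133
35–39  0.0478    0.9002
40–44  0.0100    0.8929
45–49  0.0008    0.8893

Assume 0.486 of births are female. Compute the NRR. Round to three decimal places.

1.456

Proportion female at birth = 0.486.
Survival-weighted fertility by age (5·fₓ·Sₓ):
  15–19: 5 × 0.0725 × 0.9496 = 0.34423
  20–24: 5 × 0.1854 × 0.9396 = 0.87101
  25–29: 5 × 0.2038 × 0.9222 = 0.93972
  30–34: 5 × 0.1265 × 0.9133 = 0.57766
  35–39: 5 × 0.0478 × 0.9002 = 0.21515
  40–44: 5 × 0.0100 × 0.8929 = 0.04465
  45–49: 5 × 0.0008 × 0.8893 = 0.00356
Sum = 2.99598
NRR = 0.486 × 2.99598 = 1.45605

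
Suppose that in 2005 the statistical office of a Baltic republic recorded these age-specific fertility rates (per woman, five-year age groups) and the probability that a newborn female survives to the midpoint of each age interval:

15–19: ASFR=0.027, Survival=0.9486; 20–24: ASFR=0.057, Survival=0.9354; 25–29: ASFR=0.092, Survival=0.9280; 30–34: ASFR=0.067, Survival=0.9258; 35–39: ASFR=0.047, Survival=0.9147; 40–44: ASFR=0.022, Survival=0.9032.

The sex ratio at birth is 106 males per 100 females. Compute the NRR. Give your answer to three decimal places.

Proportion female at birth = 100 / (100 + 106) = 0.48544.
Per-age-group product (5 × ASFR × survival probability):
  15–19: 5 × 0.027 × 0.9486 = 0.12806
  20–24: 5 × 0.057 × 0.9354 = 0.26659
  25–29: 5 × 0.092 × 0.9280 = 0.42688
  30–34: 5 × 0.067 × 0.9258 = 0.31014
  35–39: 5 × 0.047 × 0.9147 = 0.21495
  40–44: 5 × 0.022 × 0.9032 = 0.09935
Sum = 1.44597
NRR = 0.48544 × 1.44597 = 0.70193

0.702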